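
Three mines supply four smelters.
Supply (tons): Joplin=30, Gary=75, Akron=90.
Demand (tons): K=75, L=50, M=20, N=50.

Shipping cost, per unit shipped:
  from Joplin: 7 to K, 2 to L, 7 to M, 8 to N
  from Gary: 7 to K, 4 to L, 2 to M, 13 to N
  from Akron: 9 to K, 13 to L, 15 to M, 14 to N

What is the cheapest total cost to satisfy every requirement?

1425

One minimum-cost allocation:
  Joplin→N: 30 × 8 = 240
  Gary→K: 5 × 7 = 35
  Gary→L: 50 × 4 = 200
  Gary→M: 20 × 2 = 40
  Akron→K: 70 × 9 = 630
  Akron→N: 20 × 14 = 280
Total = 240 + 35 + 200 + 40 + 630 + 280 = 1425.
(Supply check: Joplin ships 30; Gary ships 75; Akron ships 90.)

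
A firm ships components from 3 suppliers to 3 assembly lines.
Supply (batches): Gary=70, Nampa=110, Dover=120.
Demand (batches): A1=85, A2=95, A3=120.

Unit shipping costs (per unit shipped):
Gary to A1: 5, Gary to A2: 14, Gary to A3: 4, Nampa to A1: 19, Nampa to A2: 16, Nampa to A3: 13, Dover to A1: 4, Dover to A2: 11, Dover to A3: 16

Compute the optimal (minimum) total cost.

A cheapest plan:
  Gary->A3: 70 batches
  Nampa->A2: 60 batches
  Nampa->A3: 50 batches
  Dover->A1: 85 batches
  Dover->A2: 35 batches
Total cost = 2615.

2615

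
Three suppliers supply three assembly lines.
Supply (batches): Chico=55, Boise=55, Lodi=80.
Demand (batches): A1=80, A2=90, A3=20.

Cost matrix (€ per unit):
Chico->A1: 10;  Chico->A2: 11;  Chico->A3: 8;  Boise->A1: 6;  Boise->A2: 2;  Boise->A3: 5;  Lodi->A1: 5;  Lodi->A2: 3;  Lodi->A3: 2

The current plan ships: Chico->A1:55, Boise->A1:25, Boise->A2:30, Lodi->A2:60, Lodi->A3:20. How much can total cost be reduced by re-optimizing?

Current plan cost = 55·10 + 25·6 + 30·2 + 60·3 + 20·2 = €980.
Optimal plan:
  Chico to A1: 55 × €10 = €550
  Boise to A2: 55 × €2 = €110
  Lodi to A1: 25 × €5 = €125
  Lodi to A2: 35 × €3 = €105
  Lodi to A3: 20 × €2 = €40
Optimal cost = €930.
Saving = 980 − 930 = €50.

50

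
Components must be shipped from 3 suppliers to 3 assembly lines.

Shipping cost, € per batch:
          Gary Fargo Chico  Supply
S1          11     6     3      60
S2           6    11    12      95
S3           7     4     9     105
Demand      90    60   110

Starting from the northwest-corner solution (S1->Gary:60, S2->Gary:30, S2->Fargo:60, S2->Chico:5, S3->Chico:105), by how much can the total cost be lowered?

Current plan cost = 60·11 + 30·6 + 60·11 + 5·12 + 105·9 = €2505.
Optimal plan:
  S1->Chico: 60 batches
  S2->Gary: 90 batches
  S2->Chico: 5 batches
  S3->Fargo: 60 batches
  S3->Chico: 45 batches
Optimal cost = €1425.
Saving = 2505 − 1425 = €1080.

1080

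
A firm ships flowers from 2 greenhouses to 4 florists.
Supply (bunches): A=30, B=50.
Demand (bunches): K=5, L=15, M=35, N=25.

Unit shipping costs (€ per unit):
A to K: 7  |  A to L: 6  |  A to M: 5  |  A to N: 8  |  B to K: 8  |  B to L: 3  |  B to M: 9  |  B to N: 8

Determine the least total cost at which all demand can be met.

Optimal allocation:
  A->M: 30 × €5 = €150
  B->K: 5 × €8 = €40
  B->L: 15 × €3 = €45
  B->M: 5 × €9 = €45
  B->N: 25 × €8 = €200
Total = 150 + 40 + 45 + 45 + 200 = €480.

480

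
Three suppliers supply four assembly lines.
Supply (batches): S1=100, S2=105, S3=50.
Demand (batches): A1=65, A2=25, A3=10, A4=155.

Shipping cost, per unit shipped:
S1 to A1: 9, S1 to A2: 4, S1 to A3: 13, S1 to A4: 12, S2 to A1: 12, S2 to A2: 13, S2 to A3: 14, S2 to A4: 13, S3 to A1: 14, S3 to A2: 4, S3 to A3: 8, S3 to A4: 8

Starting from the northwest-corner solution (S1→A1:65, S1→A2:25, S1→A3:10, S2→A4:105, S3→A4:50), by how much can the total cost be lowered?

Current plan cost = 65·9 + 25·4 + 10·13 + 105·13 + 50·8 = 2580.
Optimal plan:
  S1 to A1: 65 batches
  S1 to A2: 25 batches
  S1 to A4: 10 batches
  S2 to A4: 105 batches
  S3 to A3: 10 batches
  S3 to A4: 40 batches
Optimal cost = 2570.
Saving = 2580 − 2570 = 10.

10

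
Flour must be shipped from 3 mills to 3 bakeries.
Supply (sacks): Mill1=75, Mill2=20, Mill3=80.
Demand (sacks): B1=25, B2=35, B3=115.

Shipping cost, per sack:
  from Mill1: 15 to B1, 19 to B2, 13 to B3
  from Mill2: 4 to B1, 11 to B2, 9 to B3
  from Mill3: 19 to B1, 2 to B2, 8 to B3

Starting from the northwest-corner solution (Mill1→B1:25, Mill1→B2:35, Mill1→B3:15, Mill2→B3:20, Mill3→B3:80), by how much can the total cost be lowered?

560

Current plan cost = 25·15 + 35·19 + 15·13 + 20·9 + 80·8 = 2055.
Optimal plan:
  Mill1 to B1: 5 × 15 = 75
  Mill1 to B3: 70 × 13 = 910
  Mill2 to B1: 20 × 4 = 80
  Mill3 to B2: 35 × 2 = 70
  Mill3 to B3: 45 × 8 = 360
Optimal cost = 1495.
Saving = 2055 − 1495 = 560.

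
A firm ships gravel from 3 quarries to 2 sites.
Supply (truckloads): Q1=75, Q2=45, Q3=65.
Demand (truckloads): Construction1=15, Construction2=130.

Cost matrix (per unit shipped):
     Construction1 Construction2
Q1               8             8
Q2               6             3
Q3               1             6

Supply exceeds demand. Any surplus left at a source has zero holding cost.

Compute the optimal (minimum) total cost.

Optimal allocation:
  Q1→Construction2: 35 × 8 = 280
  Q2→Construction2: 45 × 3 = 135
  Q3→Construction1: 15 × 1 = 15
  Q3→Construction2: 50 × 6 = 300
Total = 280 + 135 + 15 + 300 = 730.
(Supply check: Q1 ships 35; Q2 ships 45; Q3 ships 65.)

730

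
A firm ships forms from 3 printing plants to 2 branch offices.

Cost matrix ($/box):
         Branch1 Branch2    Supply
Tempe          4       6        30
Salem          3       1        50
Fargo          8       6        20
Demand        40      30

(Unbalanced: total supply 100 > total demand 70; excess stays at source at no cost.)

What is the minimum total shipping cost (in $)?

An optimal shipping plan:
  Tempe to Branch1: 20 × $4 = $80
  Salem to Branch1: 20 × $3 = $60
  Salem to Branch2: 30 × $1 = $30
Total = 80 + 60 + 30 = $170.
(Supply check: Tempe ships 20; Salem ships 50; Fargo ships 0.)

170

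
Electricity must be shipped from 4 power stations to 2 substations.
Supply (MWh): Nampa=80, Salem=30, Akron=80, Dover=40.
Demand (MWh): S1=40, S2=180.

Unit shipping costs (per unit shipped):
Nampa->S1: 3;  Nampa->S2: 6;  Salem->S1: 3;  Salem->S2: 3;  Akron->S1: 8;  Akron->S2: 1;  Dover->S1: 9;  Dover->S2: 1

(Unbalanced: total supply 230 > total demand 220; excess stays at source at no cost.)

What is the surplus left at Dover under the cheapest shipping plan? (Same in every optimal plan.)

An optimal plan:
  Nampa to S1: 40 × 3 = 120
  Nampa to S2: 30 × 6 = 180
  Salem to S2: 30 × 3 = 90
  Akron to S2: 80 × 1 = 80
  Dover to S2: 40 × 1 = 40
Total cost = 510.
Dover ships 40 of its 40, leaving 0.

0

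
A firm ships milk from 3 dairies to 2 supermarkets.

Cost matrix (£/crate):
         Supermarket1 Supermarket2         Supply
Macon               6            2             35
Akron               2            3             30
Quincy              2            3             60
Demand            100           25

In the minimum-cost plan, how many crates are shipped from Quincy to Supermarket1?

60

Optimal shipments:
  Macon->Supermarket1: 10 × £6 = £60
  Macon->Supermarket2: 25 × £2 = £50
  Akron->Supermarket1: 30 × £2 = £60
  Quincy->Supermarket1: 60 × £2 = £120
Total cost = £290.
So Quincy→Supermarket1 carries 60 crates.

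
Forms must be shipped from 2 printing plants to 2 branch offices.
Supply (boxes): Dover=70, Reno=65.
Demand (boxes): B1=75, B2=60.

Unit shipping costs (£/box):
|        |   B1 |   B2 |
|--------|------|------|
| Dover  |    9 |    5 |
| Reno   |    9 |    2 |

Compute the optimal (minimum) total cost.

Optimal allocation:
  Dover–B1: 70 boxes
  Reno–B1: 5 boxes
  Reno–B2: 60 boxes
Total cost = £795.
(Supply check: Dover ships 70; Reno ships 65.)

795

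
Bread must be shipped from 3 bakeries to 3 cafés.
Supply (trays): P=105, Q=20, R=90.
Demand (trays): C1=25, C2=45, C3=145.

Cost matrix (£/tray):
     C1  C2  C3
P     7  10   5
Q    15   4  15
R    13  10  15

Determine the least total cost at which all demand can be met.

Optimal allocation:
  P to C3: 105 trays
  Q to C2: 20 trays
  R to C1: 25 trays
  R to C2: 25 trays
  R to C3: 40 trays
Total cost = £1780.
(Supply check: P ships 105; Q ships 20; R ships 90.)

1780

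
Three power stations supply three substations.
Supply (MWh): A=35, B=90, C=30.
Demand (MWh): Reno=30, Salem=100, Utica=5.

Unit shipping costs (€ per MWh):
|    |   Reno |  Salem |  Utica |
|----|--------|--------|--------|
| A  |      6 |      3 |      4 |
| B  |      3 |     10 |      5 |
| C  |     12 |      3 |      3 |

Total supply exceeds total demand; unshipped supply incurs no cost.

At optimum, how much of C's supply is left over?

An optimal plan:
  A–Salem: 35 × €3 = €105
  B–Reno: 30 × €3 = €90
  B–Salem: 35 × €10 = €350
  B–Utica: 5 × €5 = €25
  C–Salem: 30 × €3 = €90
Total cost = €660.
C ships 30 of its 30, leaving 0.

0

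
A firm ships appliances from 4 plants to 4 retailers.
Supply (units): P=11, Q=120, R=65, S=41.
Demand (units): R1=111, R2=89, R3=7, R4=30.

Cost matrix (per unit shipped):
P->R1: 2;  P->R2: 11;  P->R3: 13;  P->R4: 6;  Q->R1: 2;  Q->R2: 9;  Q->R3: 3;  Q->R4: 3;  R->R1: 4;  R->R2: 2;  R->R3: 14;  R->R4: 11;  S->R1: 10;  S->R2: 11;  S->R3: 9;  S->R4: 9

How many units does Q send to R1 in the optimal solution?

100

The minimum-cost plan:
  P->R1: 11 × 2 = 22
  Q->R1: 100 × 2 = 200
  Q->R4: 20 × 3 = 60
  R->R2: 65 × 2 = 130
  S->R2: 24 × 11 = 264
  S->R3: 7 × 9 = 63
  S->R4: 10 × 9 = 90
Total cost = 829.
So Q→R1 carries 100 units.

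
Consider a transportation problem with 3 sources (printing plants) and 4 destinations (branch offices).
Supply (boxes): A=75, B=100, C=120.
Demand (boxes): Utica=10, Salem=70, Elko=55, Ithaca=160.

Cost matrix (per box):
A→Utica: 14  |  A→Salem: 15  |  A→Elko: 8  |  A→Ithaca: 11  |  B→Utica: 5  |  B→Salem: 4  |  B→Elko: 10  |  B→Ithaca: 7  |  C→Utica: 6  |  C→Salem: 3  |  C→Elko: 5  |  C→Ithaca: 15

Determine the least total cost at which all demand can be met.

1950

An optimal shipping plan:
  A→Elko: 5 × 8 = 40
  A→Ithaca: 70 × 11 = 770
  B→Utica: 10 × 5 = 50
  B→Ithaca: 90 × 7 = 630
  C→Salem: 70 × 3 = 210
  C→Elko: 50 × 5 = 250
Total = 40 + 770 + 50 + 630 + 210 + 250 = 1950.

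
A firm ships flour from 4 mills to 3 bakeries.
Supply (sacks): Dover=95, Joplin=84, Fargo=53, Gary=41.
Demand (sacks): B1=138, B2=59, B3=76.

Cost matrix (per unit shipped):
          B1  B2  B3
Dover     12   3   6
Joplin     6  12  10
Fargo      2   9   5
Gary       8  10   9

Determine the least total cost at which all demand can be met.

1371

Optimal allocation:
  Dover to B2: 59 sacks
  Dover to B3: 36 sacks
  Joplin to B1: 84 sacks
  Fargo to B1: 53 sacks
  Gary to B1: 1 sacks
  Gary to B3: 40 sacks
Total cost = 1371.
(Supply check: Dover ships 95; Joplin ships 84; Fargo ships 53; Gary ships 41.)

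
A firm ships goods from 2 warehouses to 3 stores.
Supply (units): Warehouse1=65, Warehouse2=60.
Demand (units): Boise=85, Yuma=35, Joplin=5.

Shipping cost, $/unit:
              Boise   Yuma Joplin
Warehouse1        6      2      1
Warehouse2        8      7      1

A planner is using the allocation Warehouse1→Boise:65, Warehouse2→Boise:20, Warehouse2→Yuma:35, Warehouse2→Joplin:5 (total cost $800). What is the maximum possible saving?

Current plan cost = 65·6 + 20·8 + 35·7 + 5·1 = $800.
Optimal plan:
  Warehouse1–Boise: 30 × $6 = $180
  Warehouse1–Yuma: 35 × $2 = $70
  Warehouse2–Boise: 55 × $8 = $440
  Warehouse2–Joplin: 5 × $1 = $5
Optimal cost = $695.
Saving = 800 − 695 = $105.

105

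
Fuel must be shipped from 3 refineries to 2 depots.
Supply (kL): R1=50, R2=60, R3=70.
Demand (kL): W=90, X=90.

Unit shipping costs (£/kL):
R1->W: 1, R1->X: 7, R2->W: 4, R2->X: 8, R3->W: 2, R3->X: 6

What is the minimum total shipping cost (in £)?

790

Optimal allocation:
  R1 to W: 50 × £1 = £50
  R2 to W: 40 × £4 = £160
  R2 to X: 20 × £8 = £160
  R3 to X: 70 × £6 = £420
Total = 50 + 160 + 160 + 420 = £790.
(Supply check: R1 ships 50; R2 ships 60; R3 ships 70.)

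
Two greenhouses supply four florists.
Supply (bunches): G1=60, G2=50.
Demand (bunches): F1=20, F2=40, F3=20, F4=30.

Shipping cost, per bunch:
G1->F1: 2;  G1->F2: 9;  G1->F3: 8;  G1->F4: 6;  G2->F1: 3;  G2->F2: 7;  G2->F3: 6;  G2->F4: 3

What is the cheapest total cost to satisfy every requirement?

610

A cheapest plan:
  G1→F1: 20 bunches
  G1→F2: 40 bunches
  G2→F3: 20 bunches
  G2→F4: 30 bunches
Total cost = 610.
(Supply check: G1 ships 60; G2 ships 50.)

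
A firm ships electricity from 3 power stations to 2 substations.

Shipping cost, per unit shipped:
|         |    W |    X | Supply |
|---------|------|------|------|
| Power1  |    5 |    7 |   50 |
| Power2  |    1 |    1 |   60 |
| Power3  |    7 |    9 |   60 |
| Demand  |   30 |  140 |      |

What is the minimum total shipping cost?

Optimal allocation:
  Power1 to W: 30 × 5 = 150
  Power1 to X: 20 × 7 = 140
  Power2 to X: 60 × 1 = 60
  Power3 to X: 60 × 9 = 540
Total = 150 + 140 + 60 + 540 = 890.
(Supply check: Power1 ships 50; Power2 ships 60; Power3 ships 60.)

890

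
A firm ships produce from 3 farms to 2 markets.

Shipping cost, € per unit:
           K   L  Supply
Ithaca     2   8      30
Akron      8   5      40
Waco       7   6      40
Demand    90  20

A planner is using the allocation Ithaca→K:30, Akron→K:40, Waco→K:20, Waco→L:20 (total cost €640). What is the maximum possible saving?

40

Current plan cost = 30·2 + 40·8 + 20·7 + 20·6 = €640.
Optimal plan:
  Ithaca→K: 30 × €2 = €60
  Akron→K: 20 × €8 = €160
  Akron→L: 20 × €5 = €100
  Waco→K: 40 × €7 = €280
Optimal cost = €600.
Saving = 640 − 600 = €40.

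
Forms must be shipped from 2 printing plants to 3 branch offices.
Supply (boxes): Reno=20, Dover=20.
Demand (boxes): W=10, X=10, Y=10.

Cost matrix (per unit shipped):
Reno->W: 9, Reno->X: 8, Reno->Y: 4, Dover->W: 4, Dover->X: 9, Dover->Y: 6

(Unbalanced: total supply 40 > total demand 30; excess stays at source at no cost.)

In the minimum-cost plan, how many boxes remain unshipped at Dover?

10

An optimal plan:
  Reno–X: 10 × 8 = 80
  Reno–Y: 10 × 4 = 40
  Dover–W: 10 × 4 = 40
Total cost = 160.
Dover ships 10 of its 20, leaving 10.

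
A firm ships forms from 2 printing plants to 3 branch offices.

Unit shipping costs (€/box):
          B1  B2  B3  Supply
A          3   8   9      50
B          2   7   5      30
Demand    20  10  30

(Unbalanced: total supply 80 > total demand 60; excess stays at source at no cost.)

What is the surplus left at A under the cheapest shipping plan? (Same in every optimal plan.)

Minimum-cost shipments:
  A->B1: 20 × €3 = €60
  A->B2: 10 × €8 = €80
  B->B3: 30 × €5 = €150
Total cost = €290.
A ships 30 of its 50, leaving 20.

20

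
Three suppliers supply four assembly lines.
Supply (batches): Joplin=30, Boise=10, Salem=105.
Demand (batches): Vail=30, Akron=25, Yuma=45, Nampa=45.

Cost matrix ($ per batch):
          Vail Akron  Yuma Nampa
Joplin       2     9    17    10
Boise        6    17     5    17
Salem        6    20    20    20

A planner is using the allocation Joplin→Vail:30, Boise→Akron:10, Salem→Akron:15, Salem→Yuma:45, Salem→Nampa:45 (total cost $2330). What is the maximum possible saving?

325

Current plan cost = 30·2 + 10·17 + 15·20 + 45·20 + 45·20 = $2330.
Optimal plan:
  Joplin to Akron: 25 × $9 = $225
  Joplin to Nampa: 5 × $10 = $50
  Boise to Yuma: 10 × $5 = $50
  Salem to Vail: 30 × $6 = $180
  Salem to Yuma: 35 × $20 = $700
  Salem to Nampa: 40 × $20 = $800
Optimal cost = $2005.
Saving = 2330 − 2005 = $325.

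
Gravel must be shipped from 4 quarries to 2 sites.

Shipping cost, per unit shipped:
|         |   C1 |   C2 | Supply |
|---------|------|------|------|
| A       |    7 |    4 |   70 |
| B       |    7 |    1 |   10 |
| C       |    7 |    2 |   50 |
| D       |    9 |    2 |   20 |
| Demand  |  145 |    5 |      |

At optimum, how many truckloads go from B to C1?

10

The minimum-cost plan:
  A->C1: 70 × 7 = 490
  B->C1: 10 × 7 = 70
  C->C1: 50 × 7 = 350
  D->C1: 15 × 9 = 135
  D->C2: 5 × 2 = 10
Total cost = 1055.
So B→C1 carries 10 truckloads.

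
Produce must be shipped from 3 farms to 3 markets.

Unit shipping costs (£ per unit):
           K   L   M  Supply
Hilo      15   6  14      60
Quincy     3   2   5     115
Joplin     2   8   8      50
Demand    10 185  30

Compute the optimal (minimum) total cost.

930

An optimal shipping plan:
  Hilo->L: 60 × £6 = £360
  Quincy->L: 115 × £2 = £230
  Joplin->K: 10 × £2 = £20
  Joplin->L: 10 × £8 = £80
  Joplin->M: 30 × £8 = £240
Total = 360 + 230 + 20 + 80 + 240 = £930.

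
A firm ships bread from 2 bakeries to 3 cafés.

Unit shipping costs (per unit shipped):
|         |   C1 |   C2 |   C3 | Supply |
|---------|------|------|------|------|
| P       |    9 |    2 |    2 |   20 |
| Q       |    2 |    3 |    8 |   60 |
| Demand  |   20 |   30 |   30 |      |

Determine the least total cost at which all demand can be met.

250

Optimal allocation:
  P→C3: 20 × 2 = 40
  Q→C1: 20 × 2 = 40
  Q→C2: 30 × 3 = 90
  Q→C3: 10 × 8 = 80
Total = 40 + 40 + 90 + 80 = 250.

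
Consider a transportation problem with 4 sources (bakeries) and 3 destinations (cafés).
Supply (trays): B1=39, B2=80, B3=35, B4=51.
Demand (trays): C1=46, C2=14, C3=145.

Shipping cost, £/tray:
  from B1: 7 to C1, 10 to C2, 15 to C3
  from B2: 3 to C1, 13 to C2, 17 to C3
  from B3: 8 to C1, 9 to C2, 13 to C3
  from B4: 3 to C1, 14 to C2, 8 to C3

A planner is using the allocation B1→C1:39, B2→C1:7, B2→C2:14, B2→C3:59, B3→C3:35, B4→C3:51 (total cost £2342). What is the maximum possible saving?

248

Current plan cost = 39·7 + 7·3 + 14·13 + 59·17 + 35·13 + 51·8 = £2342.
Optimal plan:
  B1–C2: 14 trays
  B1–C3: 25 trays
  B2–C1: 46 trays
  B2–C3: 34 trays
  B3–C3: 35 trays
  B4–C3: 51 trays
Optimal cost = £2094.
Saving = 2342 − 2094 = £248.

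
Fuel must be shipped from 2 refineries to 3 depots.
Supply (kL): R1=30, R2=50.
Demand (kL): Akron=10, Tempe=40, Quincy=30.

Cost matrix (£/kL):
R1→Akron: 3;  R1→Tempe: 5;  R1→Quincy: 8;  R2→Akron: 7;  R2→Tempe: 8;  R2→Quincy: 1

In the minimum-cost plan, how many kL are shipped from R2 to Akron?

The minimum-cost plan:
  R1–Akron: 10 × £3 = £30
  R1–Tempe: 20 × £5 = £100
  R2–Tempe: 20 × £8 = £160
  R2–Quincy: 30 × £1 = £30
Total cost = £320.
The route R2→Akron is not used.

0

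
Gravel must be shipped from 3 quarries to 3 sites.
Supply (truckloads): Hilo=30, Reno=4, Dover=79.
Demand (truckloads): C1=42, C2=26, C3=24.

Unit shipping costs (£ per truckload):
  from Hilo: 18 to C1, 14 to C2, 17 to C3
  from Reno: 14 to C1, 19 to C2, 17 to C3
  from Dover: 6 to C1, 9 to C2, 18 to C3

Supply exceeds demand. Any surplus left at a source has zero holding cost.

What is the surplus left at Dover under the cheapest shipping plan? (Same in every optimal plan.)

Minimum-cost shipments:
  Hilo–C3: 20 × £17 = £340
  Reno–C3: 4 × £17 = £68
  Dover–C1: 42 × £6 = £252
  Dover–C2: 26 × £9 = £234
Total cost = £894.
Dover ships 68 of its 79, leaving 11.

11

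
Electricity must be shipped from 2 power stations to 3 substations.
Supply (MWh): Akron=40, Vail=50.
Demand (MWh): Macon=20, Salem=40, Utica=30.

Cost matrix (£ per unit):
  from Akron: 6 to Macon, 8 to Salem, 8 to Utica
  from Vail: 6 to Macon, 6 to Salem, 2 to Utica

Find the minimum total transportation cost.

Optimal allocation:
  Akron–Macon: 20 × £6 = £120
  Akron–Salem: 20 × £8 = £160
  Vail–Salem: 20 × £6 = £120
  Vail–Utica: 30 × £2 = £60
Total = 120 + 160 + 120 + 60 = £460.

460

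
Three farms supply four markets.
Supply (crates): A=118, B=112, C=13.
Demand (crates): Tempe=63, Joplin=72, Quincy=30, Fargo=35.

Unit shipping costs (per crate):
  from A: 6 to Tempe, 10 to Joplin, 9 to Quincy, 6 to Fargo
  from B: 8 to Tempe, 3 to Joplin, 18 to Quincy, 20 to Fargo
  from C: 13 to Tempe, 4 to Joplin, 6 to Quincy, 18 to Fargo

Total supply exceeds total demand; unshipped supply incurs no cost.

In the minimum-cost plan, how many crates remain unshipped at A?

3

An optimal plan:
  A to Tempe: 63 × 6 = 378
  A to Quincy: 17 × 9 = 153
  A to Fargo: 35 × 6 = 210
  B to Joplin: 72 × 3 = 216
  C to Quincy: 13 × 6 = 78
Total cost = 1035.
A ships 115 of its 118, leaving 3.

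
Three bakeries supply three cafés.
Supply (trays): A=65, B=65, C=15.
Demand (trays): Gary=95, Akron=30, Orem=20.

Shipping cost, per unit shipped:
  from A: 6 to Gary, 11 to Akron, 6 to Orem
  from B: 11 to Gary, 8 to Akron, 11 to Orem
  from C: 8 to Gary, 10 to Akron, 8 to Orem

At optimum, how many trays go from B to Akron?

30

Solving gives:
  A→Gary: 45 × 6 = 270
  A→Orem: 20 × 6 = 120
  B→Gary: 35 × 11 = 385
  B→Akron: 30 × 8 = 240
  C→Gary: 15 × 8 = 120
Total cost = 1135.
So B→Akron carries 30 trays.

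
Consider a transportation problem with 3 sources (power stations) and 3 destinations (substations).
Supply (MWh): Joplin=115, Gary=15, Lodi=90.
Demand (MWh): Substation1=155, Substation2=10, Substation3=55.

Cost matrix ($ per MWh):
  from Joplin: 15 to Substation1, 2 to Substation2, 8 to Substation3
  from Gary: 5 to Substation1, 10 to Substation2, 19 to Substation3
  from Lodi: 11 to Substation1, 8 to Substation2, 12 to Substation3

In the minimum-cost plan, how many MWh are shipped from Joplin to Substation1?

50

The minimum-cost plan:
  Joplin to Substation1: 50 MWh
  Joplin to Substation2: 10 MWh
  Joplin to Substation3: 55 MWh
  Gary to Substation1: 15 MWh
  Lodi to Substation1: 90 MWh
Total cost = $2275.
So Joplin→Substation1 carries 50 MWh.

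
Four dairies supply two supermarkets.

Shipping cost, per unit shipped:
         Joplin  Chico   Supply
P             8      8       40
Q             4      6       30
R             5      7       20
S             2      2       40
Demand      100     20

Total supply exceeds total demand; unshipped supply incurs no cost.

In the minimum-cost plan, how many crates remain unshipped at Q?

0

Minimum-cost shipments:
  P to Joplin: 10 crates
  P to Chico: 20 crates
  Q to Joplin: 30 crates
  R to Joplin: 20 crates
  S to Joplin: 40 crates
Total cost = 540.
Q ships 30 of its 30, leaving 0.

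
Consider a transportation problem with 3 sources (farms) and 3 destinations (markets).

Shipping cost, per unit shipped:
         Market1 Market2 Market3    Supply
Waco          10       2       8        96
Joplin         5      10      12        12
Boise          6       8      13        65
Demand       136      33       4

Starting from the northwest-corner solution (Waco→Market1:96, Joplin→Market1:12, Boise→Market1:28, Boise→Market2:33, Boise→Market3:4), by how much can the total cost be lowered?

366

Current plan cost = 96·10 + 12·5 + 28·6 + 33·8 + 4·13 = 1504.
Optimal plan:
  Waco–Market1: 59 crates
  Waco–Market2: 33 crates
  Waco–Market3: 4 crates
  Joplin–Market1: 12 crates
  Boise–Market1: 65 crates
Optimal cost = 1138.
Saving = 1504 − 1138 = 366.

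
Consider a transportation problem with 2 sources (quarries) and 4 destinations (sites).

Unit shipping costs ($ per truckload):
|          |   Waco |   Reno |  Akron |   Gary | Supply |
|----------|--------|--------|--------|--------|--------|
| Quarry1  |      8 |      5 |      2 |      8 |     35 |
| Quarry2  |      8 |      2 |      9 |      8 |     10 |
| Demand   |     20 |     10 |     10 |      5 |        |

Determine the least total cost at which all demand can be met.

240

An optimal shipping plan:
  Quarry1–Waco: 20 × $8 = $160
  Quarry1–Akron: 10 × $2 = $20
  Quarry1–Gary: 5 × $8 = $40
  Quarry2–Reno: 10 × $2 = $20
Total = 160 + 20 + 40 + 20 = $240.
(Supply check: Quarry1 ships 35; Quarry2 ships 10.)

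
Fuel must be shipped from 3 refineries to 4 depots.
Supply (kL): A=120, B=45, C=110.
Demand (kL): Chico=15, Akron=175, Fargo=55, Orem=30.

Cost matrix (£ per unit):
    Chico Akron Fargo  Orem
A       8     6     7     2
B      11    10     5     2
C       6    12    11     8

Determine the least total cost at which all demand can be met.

A cheapest plan:
  A–Akron: 120 × £6 = £720
  B–Fargo: 15 × £5 = £75
  B–Orem: 30 × £2 = £60
  C–Chico: 15 × £6 = £90
  C–Akron: 55 × £12 = £660
  C–Fargo: 40 × £11 = £440
Total = 720 + 75 + 60 + 90 + 660 + 440 = £2045.

2045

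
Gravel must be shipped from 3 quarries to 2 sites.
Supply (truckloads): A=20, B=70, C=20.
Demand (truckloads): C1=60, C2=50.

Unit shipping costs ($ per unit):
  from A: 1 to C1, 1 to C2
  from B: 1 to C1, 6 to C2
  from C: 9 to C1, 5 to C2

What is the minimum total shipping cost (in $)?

240

A cheapest plan:
  A->C2: 20 × $1 = $20
  B->C1: 60 × $1 = $60
  B->C2: 10 × $6 = $60
  C->C2: 20 × $5 = $100
Total = 20 + 60 + 60 + 100 = $240.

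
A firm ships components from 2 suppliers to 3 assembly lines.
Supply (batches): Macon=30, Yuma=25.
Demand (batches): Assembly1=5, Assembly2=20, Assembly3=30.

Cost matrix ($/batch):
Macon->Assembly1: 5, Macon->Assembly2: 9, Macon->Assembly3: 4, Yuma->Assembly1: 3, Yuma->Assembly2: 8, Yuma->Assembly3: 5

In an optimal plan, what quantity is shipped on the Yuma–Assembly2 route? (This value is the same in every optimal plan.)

20

The minimum-cost plan:
  Macon to Assembly3: 30 × $4 = $120
  Yuma to Assembly1: 5 × $3 = $15
  Yuma to Assembly2: 20 × $8 = $160
Total cost = $295.
So Yuma→Assembly2 carries 20 batches.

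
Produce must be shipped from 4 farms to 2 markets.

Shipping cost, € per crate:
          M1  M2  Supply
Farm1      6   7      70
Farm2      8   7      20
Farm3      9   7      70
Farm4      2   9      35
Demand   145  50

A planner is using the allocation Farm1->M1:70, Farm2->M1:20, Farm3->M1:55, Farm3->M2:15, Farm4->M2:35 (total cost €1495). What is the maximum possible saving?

Current plan cost = 70·6 + 20·8 + 55·9 + 15·7 + 35·9 = €1495.
Optimal plan:
  Farm1 to M1: 70 × €6 = €420
  Farm2 to M1: 20 × €8 = €160
  Farm3 to M1: 20 × €9 = €180
  Farm3 to M2: 50 × €7 = €350
  Farm4 to M1: 35 × €2 = €70
Optimal cost = €1180.
Saving = 1495 − 1180 = €315.

315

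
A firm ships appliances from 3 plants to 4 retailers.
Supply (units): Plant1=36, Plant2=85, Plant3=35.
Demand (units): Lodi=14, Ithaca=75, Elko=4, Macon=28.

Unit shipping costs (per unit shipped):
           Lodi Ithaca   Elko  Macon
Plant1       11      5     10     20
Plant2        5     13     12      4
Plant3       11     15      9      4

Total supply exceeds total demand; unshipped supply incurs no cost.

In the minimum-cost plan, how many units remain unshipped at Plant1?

Minimum-cost shipments:
  Plant1->Ithaca: 36 × 5 = 180
  Plant2->Lodi: 14 × 5 = 70
  Plant2->Ithaca: 39 × 13 = 507
  Plant3->Elko: 4 × 9 = 36
  Plant3->Macon: 28 × 4 = 112
Total cost = 905.
Plant1 ships 36 of its 36, leaving 0.

0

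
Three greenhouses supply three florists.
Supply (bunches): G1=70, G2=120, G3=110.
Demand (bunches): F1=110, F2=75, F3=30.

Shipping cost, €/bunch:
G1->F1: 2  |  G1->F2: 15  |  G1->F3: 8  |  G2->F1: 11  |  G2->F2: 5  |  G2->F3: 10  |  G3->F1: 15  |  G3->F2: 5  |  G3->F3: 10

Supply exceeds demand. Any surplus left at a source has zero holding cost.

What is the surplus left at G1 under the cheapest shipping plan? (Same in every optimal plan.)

0

An optimal plan:
  G1–F1: 70 bunches
  G2–F1: 40 bunches
  G2–F2: 75 bunches
  G2–F3: 5 bunches
  G3–F3: 25 bunches
Total cost = €1255.
G1 ships 70 of its 70, leaving 0.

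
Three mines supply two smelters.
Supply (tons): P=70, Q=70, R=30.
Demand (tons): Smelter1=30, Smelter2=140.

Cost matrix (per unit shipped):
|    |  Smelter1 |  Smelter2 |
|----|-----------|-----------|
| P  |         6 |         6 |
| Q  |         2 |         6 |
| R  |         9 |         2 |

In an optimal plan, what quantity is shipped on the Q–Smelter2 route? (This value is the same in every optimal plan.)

Optimal shipments:
  P→Smelter2: 70 × 6 = 420
  Q→Smelter1: 30 × 2 = 60
  Q→Smelter2: 40 × 6 = 240
  R→Smelter2: 30 × 2 = 60
Total cost = 780.
So Q→Smelter2 carries 40 tons.

40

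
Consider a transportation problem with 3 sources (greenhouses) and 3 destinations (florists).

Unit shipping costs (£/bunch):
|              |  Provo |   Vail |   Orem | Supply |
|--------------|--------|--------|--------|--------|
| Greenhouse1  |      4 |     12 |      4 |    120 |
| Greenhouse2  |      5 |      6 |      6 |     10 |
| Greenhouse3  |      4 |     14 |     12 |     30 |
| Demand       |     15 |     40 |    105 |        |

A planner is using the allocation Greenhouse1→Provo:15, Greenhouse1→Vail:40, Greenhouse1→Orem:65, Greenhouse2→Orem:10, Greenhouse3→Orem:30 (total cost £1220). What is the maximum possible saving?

290

Current plan cost = 15·4 + 40·12 + 65·4 + 10·6 + 30·12 = £1220.
Optimal plan:
  Greenhouse1–Vail: 15 bunches
  Greenhouse1–Orem: 105 bunches
  Greenhouse2–Vail: 10 bunches
  Greenhouse3–Provo: 15 bunches
  Greenhouse3–Vail: 15 bunches
Optimal cost = £930.
Saving = 1220 − 930 = £290.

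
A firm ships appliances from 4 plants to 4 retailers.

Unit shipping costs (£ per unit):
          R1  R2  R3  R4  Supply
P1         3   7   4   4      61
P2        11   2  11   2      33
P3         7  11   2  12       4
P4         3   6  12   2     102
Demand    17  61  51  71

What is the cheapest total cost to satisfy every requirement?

A cheapest plan:
  P1–R1: 14 × £3 = £42
  P1–R3: 47 × £4 = £188
  P2–R2: 33 × £2 = £66
  P3–R3: 4 × £2 = £8
  P4–R1: 3 × £3 = £9
  P4–R2: 28 × £6 = £168
  P4–R4: 71 × £2 = £142
Total = 42 + 188 + 66 + 8 + 9 + 168 + 142 = £623.

623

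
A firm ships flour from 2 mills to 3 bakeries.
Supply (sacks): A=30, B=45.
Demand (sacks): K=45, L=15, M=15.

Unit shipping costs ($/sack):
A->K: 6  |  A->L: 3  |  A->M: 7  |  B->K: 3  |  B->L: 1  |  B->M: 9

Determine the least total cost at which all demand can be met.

285

A cheapest plan:
  A–L: 15 × $3 = $45
  A–M: 15 × $7 = $105
  B–K: 45 × $3 = $135
Total = 45 + 105 + 135 = $285.
(Supply check: A ships 30; B ships 45.)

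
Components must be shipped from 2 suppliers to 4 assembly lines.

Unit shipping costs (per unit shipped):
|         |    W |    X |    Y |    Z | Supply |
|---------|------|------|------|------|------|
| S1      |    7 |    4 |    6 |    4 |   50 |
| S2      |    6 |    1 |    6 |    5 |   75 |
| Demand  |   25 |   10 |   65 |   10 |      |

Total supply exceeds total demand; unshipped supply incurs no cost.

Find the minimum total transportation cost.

590

Optimal allocation:
  S1→Y: 25 × 6 = 150
  S1→Z: 10 × 4 = 40
  S2→W: 25 × 6 = 150
  S2→X: 10 × 1 = 10
  S2→Y: 40 × 6 = 240
Total = 150 + 40 + 150 + 10 + 240 = 590.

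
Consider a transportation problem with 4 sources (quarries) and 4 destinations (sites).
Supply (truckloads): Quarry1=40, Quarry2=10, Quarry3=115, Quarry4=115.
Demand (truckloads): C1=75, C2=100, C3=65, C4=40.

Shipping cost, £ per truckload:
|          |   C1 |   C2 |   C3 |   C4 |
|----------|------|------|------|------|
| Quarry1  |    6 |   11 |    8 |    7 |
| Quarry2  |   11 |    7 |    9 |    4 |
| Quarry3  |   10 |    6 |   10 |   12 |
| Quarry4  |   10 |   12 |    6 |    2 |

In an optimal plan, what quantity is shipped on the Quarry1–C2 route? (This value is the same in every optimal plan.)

Solving gives:
  Quarry1->C1: 40 × £6 = £240
  Quarry2->C2: 10 × £7 = £70
  Quarry3->C1: 25 × £10 = £250
  Quarry3->C2: 90 × £6 = £540
  Quarry4->C1: 10 × £10 = £100
  Quarry4->C3: 65 × £6 = £390
  Quarry4->C4: 40 × £2 = £80
Total cost = £1670.
The route Quarry1→C2 is not used.

0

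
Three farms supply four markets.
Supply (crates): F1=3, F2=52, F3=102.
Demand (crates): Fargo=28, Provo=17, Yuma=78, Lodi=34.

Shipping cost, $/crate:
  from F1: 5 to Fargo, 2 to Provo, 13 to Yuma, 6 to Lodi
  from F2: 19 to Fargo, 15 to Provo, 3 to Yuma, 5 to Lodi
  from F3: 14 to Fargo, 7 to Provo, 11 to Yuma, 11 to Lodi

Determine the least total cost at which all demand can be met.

1300

Optimal allocation:
  F1–Fargo: 3 × $5 = $15
  F2–Yuma: 52 × $3 = $156
  F3–Fargo: 25 × $14 = $350
  F3–Provo: 17 × $7 = $119
  F3–Yuma: 26 × $11 = $286
  F3–Lodi: 34 × $11 = $374
Total = 15 + 156 + 350 + 119 + 286 + 374 = $1300.
(Supply check: F1 ships 3; F2 ships 52; F3 ships 102.)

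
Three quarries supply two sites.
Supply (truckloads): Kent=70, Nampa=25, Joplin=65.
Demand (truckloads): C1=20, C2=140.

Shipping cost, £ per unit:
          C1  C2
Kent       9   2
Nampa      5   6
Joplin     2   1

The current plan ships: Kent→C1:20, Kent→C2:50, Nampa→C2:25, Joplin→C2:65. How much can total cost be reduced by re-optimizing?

Current plan cost = 20·9 + 50·2 + 25·6 + 65·1 = £495.
Optimal plan:
  Kent→C2: 70 × £2 = £140
  Nampa→C1: 20 × £5 = £100
  Nampa→C2: 5 × £6 = £30
  Joplin→C2: 65 × £1 = £65
Optimal cost = £335.
Saving = 495 − 335 = £160.

160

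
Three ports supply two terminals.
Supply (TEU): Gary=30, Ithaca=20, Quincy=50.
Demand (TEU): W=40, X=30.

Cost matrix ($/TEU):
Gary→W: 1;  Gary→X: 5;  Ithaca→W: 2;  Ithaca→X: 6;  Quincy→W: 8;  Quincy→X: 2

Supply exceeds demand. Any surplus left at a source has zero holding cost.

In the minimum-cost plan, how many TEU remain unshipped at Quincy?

20

Minimum-cost shipments:
  Gary->W: 30 × $1 = $30
  Ithaca->W: 10 × $2 = $20
  Quincy->X: 30 × $2 = $60
Total cost = $110.
Quincy ships 30 of its 50, leaving 20.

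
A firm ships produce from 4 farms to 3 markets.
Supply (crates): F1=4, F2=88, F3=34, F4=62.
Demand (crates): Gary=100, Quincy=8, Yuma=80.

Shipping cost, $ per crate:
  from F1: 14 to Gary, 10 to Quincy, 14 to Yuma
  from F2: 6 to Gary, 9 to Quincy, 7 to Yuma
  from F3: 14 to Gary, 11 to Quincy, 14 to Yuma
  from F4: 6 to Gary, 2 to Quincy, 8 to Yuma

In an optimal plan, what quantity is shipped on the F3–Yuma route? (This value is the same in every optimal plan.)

Solving gives:
  F1→Yuma: 4 crates
  F2→Gary: 46 crates
  F2→Yuma: 42 crates
  F3→Yuma: 34 crates
  F4→Gary: 54 crates
  F4→Quincy: 8 crates
Total cost = $1442.
So F3→Yuma carries 34 crates.

34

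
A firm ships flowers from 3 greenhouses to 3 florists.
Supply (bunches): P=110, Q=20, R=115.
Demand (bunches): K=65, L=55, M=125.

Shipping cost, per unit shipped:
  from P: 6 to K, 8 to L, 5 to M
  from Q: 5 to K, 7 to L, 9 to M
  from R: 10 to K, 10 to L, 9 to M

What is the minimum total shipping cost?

1785

An optimal shipping plan:
  P–M: 110 × 5 = 550
  Q–K: 20 × 5 = 100
  R–K: 45 × 10 = 450
  R–L: 55 × 10 = 550
  R–M: 15 × 9 = 135
Total = 550 + 100 + 450 + 550 + 135 = 1785.
(Supply check: P ships 110; Q ships 20; R ships 115.)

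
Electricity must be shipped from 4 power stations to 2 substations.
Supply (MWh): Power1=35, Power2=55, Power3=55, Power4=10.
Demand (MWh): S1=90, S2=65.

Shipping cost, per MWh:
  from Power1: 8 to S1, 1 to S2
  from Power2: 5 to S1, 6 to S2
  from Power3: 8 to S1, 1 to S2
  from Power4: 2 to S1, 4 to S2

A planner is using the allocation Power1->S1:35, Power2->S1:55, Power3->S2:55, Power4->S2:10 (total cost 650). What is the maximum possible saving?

90

Current plan cost = 35·8 + 55·5 + 55·1 + 10·4 = 650.
Optimal plan:
  Power1 to S1: 25 MWh
  Power1 to S2: 10 MWh
  Power2 to S1: 55 MWh
  Power3 to S2: 55 MWh
  Power4 to S1: 10 MWh
Optimal cost = 560.
Saving = 650 − 560 = 90.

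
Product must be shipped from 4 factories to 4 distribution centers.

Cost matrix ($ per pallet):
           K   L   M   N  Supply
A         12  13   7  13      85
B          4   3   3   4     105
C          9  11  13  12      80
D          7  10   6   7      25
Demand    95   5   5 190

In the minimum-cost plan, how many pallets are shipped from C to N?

0

The minimum-cost plan:
  A->K: 15 × $12 = $180
  A->M: 5 × $7 = $35
  A->N: 65 × $13 = $845
  B->L: 5 × $3 = $15
  B->N: 100 × $4 = $400
  C->K: 80 × $9 = $720
  D->N: 25 × $7 = $175
Total cost = $2370.
The route C→N is not used.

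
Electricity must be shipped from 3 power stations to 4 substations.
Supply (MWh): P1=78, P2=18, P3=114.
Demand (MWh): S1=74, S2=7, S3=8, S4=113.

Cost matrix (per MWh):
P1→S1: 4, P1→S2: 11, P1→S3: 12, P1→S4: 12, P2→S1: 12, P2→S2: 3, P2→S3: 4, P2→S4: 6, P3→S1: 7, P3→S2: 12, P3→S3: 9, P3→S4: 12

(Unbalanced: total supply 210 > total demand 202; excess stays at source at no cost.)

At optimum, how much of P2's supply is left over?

0

An optimal plan:
  P1 to S1: 74 × 4 = 296
  P2 to S2: 7 × 3 = 21
  P2 to S4: 11 × 6 = 66
  P3 to S3: 8 × 9 = 72
  P3 to S4: 102 × 12 = 1224
Total cost = 1679.
P2 ships 18 of its 18, leaving 0.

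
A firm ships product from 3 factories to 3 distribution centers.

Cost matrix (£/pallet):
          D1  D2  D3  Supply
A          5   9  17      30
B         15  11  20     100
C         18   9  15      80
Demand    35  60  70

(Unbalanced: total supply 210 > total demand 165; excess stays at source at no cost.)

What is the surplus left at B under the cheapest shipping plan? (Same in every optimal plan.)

45

An optimal plan:
  A to D1: 30 × £5 = £150
  B to D1: 5 × £15 = £75
  B to D2: 50 × £11 = £550
  C to D2: 10 × £9 = £90
  C to D3: 70 × £15 = £1050
Total cost = £1915.
B ships 55 of its 100, leaving 45.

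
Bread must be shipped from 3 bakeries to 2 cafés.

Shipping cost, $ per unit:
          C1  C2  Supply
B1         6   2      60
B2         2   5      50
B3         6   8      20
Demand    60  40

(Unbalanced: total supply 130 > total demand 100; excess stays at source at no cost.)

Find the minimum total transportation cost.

An optimal shipping plan:
  B1 to C2: 40 trays
  B2 to C1: 50 trays
  B3 to C1: 10 trays
Total cost = $240.
(Supply check: B1 ships 40; B2 ships 50; B3 ships 10.)

240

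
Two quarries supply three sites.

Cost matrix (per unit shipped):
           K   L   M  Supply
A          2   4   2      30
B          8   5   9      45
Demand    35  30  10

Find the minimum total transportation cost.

Optimal allocation:
  A→K: 20 × 2 = 40
  A→M: 10 × 2 = 20
  B→K: 15 × 8 = 120
  B→L: 30 × 5 = 150
Total = 40 + 20 + 120 + 150 = 330.

330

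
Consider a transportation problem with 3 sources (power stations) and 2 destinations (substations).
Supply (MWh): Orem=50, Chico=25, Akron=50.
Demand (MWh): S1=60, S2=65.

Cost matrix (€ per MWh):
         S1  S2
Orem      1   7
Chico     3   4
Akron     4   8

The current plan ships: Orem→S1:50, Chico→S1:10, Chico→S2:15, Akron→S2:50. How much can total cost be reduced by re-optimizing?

30

Current plan cost = 50·1 + 10·3 + 15·4 + 50·8 = €540.
Optimal plan:
  Orem–S1: 50 × €1 = €50
  Chico–S2: 25 × €4 = €100
  Akron–S1: 10 × €4 = €40
  Akron–S2: 40 × €8 = €320
Optimal cost = €510.
Saving = 540 − 510 = €30.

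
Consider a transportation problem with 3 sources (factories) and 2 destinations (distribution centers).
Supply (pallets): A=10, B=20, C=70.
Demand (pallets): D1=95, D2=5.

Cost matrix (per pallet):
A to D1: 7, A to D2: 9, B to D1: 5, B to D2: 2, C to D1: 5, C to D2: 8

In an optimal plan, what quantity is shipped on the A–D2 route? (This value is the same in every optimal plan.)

0

The minimum-cost plan:
  A->D1: 10 × 7 = 70
  B->D1: 15 × 5 = 75
  B->D2: 5 × 2 = 10
  C->D1: 70 × 5 = 350
Total cost = 505.
The route A→D2 is not used.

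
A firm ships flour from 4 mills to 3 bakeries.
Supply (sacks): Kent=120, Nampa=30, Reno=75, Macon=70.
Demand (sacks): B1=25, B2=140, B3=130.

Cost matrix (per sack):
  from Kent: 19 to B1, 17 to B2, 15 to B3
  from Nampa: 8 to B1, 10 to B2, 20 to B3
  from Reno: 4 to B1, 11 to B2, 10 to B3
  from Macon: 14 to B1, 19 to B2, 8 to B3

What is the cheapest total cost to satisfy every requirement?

An optimal shipping plan:
  Kent to B2: 60 × 17 = 1020
  Kent to B3: 60 × 15 = 900
  Nampa to B2: 30 × 10 = 300
  Reno to B1: 25 × 4 = 100
  Reno to B2: 50 × 11 = 550
  Macon to B3: 70 × 8 = 560
Total = 1020 + 900 + 300 + 100 + 550 + 560 = 3430.

3430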